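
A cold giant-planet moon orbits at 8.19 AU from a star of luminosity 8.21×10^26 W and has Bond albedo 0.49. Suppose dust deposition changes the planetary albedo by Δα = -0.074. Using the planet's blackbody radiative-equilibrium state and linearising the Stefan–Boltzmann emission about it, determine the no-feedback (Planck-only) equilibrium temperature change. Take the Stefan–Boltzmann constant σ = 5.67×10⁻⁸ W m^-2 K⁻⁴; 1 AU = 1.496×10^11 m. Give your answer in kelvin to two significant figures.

3.6 K

Orbital distance: d = 8.19 AU = 1.225×10^12 m.
Flux at the orbit: S = L/(4πd²) = 8.21×10^26/(4π·(1.23×10^12)²) = 43.52 W m^-2.
Unperturbed T_e = [43.52·(1−0.49)/(4σ)]^¼ = 99.46 K.
TOA radiative forcing: ΔF = −S·Δα/4 = −43.52·(-0.074)/4 = 0.8051 W m^-2.
Planck response: λ_P = 4σT_e³ = 4·5.67×10⁻⁸·(99.46)³ = 0.2232 W m^-2/K.
So ΔT₀ = 0.8051/0.2232 = 3.61 K.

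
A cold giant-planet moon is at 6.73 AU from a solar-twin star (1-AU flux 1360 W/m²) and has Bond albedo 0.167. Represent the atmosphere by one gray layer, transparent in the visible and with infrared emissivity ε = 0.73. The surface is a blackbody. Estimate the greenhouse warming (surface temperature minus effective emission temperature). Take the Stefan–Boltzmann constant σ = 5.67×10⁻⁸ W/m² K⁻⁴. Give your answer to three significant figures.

12.3 kelvin

Irradiance scales as 1/d², so S = 1360 W/m² × (1/6.73)² = 30.03 W/m².
At the top of the atmosphere, σT_e⁴ = S(1−α)/4 = 6.253 W/m², giving T_e = 102.5 K.
Surface balance with a leaky layer gives σT_s⁴ = σT_e⁴·2/(2−ε), so T_s = T_e·[2/(2−0.73)]^(1/4) = 114.8 K.
The atmosphere warms the surface by 12.32 K.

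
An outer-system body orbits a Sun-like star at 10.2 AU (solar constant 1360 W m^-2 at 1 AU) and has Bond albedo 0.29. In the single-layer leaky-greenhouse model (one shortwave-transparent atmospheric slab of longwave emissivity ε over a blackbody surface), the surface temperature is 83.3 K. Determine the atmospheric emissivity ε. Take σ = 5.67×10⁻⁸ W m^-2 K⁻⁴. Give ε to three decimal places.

0.300

Irradiance scales as 1/d², so S = 1360 W m^-2 × (1/10.2)² = 13.07 W m^-2.
TOA balance gives T_e = 79.98 K.
Since (2−ε)/2 = (T_e/T_s)⁴ = 0.8499, ε = 0.3002.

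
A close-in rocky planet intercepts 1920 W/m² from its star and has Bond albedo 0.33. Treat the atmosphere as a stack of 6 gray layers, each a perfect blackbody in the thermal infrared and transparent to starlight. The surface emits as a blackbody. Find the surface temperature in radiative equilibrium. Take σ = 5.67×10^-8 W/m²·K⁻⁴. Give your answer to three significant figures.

Top-of-atmosphere balance: σT_e⁴ = S(1−α)/4 = 321.6 W/m² → T_e = 274.4 K.
With N = 6 opaque layers, T_s = (N+1)^(1/4)·T_e = 7^(1/4)·274.4 = 446.4 K.

446 kelvin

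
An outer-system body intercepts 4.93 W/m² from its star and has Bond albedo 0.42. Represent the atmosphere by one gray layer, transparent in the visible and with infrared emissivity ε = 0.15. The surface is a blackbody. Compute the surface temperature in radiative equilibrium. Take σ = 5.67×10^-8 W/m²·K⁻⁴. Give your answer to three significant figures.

60.8 K

At the top of the atmosphere, σT_e⁴ = S(1−α)/4 = 0.7149 W/m², giving T_e = 59.59 K.
The surface balance (absorbed SW + ε·downward IR = σT_s⁴) with T_a⁴ = T_s⁴/2 reduces to T_s = T_e·[2/(2−ε)]^¼ = 60.76 K.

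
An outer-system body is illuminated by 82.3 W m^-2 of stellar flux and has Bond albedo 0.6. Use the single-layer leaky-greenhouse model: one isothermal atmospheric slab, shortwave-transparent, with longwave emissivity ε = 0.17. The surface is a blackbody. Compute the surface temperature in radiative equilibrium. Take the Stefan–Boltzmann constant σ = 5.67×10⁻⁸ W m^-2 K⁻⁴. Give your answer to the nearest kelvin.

112 kelvin

At the top of the atmosphere, σT_e⁴ = S(1−α)/4 = 8.230 W m^-2, giving T_e = 109.8 K.
For a single slab of emissivity ε, T_s⁴ = 2T_e⁴/(2−ε); thus T_s = 109.8·(1.093)^(1/4) = 112.2 K.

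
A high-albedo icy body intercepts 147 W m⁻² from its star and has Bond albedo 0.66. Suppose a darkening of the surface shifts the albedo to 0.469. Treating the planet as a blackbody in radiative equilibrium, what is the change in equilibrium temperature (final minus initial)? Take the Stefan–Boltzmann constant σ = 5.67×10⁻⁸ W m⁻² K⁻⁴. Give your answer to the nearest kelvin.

14 K

Initial: T₁ = [S(1−0.66)/(4σ)]^(1/4) = 121.8 K.
Final:   T₂ = [S(1−0.469)/(4σ)]^(1/4) = 136.2 K.
ΔT = T₂ − T₁ = 14.37 K.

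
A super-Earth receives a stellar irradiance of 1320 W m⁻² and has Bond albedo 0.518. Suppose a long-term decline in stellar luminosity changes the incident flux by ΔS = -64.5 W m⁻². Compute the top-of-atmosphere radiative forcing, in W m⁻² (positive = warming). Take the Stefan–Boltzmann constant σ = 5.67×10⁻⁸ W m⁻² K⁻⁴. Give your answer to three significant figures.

-7.77 W m⁻²

Only a fraction (1−α) is absorbed and it's spread over 4πR², so ΔF = (1−α)ΔS/4 = -7.772 W m⁻².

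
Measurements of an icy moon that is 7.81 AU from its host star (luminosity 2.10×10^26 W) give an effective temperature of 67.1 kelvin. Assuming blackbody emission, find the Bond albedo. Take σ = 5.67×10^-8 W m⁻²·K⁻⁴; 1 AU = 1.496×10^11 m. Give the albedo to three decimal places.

Orbital distance: d = 7.81 AU = 1.168×10^12 m.
Flux at the orbit: S = L/(4πd²) = 2.10×10^26/(4π·(1.17×10^12)²) = 12.24 W m⁻².
Energy balance: S(1−α)/4 = σT⁴, so 1−α = 4σT⁴/S.
σT⁴ = 1.149 W m⁻², so 4σT⁴ = 4.598 W m⁻².
Hence α = 1 − 4.598/12.24 = 0.6244.

0.624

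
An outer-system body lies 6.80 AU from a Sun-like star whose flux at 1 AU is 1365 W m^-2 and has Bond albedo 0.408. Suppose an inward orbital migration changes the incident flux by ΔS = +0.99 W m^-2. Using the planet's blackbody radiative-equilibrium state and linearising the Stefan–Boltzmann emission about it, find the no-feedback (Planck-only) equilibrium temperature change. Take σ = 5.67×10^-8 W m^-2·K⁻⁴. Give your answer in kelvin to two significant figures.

Irradiance scales as 1/d², so S = 1365 W m^-2 × (1/6.80)² = 29.52 W m^-2.
The baseline emission temperature is T_e = 93.69 K.
TOA radiative forcing: ΔF = (1−α)ΔS/4 = 0.592·(+0.99)/4 = 0.1465 W m^-2.
Planck response: λ_P = 4σT_e³ = 4·5.67×10⁻⁸·(93.69)³ = 0.1865 W m^-2/K.
ΔT₀ = ΔF/λ_P = 0.1465/0.1865 = 0.786 K.

0.79 kelvin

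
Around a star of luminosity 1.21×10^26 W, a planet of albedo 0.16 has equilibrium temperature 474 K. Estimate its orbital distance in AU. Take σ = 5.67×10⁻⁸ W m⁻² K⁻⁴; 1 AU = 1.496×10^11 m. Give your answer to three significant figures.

Required flux: S = 4σT⁴/(1−α) = 13630 W m⁻².
From L = 4πd²S, d = √(1.21×10^26/(4π·13630)) = 2.658×10^10 m = 0.1777 AU.

0.178 AU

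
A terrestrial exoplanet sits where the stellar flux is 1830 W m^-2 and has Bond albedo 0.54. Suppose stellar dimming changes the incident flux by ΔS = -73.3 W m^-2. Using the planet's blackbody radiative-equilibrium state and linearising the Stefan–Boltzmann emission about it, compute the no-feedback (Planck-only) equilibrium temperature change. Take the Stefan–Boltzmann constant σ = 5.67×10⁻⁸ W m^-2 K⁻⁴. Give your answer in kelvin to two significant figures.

The baseline emission temperature is T_e = 246.8 K.
TOA radiative forcing: ΔF = (1−α)ΔS/4 = 0.46·(-73.3)/4 = -8.429 W m^-2.
The Planck feedback parameter is 4σT_e³ = 3.410 W m^-2/K.
So ΔT₀ = -8.429/3.410 = -2.47 K.

-2.5 K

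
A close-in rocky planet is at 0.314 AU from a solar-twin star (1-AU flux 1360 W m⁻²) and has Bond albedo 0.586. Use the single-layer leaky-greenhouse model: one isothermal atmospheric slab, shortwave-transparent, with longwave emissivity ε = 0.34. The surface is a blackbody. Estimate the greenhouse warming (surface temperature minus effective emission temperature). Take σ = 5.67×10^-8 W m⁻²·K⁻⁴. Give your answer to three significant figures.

Irradiance scales as 1/d², so S = 1360 W m⁻² × (1/0.314)² = 13790 W m⁻².
At the top of the atmosphere, σT_e⁴ = S(1−α)/4 = 1428 W m⁻², giving T_e = 398.3 K.
For a single slab of emissivity ε, T_s⁴ = 2T_e⁴/(2−ε); thus T_s = 398.3·(1.205)^(1/4) = 417.3 K.
T_s − T_e = 417.3 − 398.3 = 18.99 K.

19.0 K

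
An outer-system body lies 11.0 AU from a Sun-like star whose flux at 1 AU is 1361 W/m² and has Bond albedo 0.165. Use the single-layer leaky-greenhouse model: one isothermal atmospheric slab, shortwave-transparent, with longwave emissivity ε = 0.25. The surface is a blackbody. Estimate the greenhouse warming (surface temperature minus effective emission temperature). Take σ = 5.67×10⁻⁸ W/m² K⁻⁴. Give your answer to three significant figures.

2.72 K

Irradiance scales as 1/d², so S = 1361 W/m² × (1/11.0)² = 11.25 W/m².
At the top of the atmosphere, σT_e⁴ = S(1−α)/4 = 2.348 W/m², giving T_e = 80.22 K.
The surface balance (absorbed SW + ε·downward IR = σT_s⁴) with T_a⁴ = T_s⁴/2 reduces to T_s = T_e·[2/(2−ε)]^¼ = 82.94 K.
Greenhouse warming: T_s − T_e = 2.723 K.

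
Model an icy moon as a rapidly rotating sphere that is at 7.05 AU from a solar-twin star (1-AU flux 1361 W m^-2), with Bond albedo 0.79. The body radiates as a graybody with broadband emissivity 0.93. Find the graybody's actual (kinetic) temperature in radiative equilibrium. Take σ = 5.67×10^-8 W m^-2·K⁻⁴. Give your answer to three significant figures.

72.3 kelvin

Irradiance scales as 1/d², so S = 1361 W m^-2 × (1/7.05)² = 27.38 W m^-2.
Absorbed flux (global mean): S(1−α)/4 = 27.38·0.21/4 = 1.438 W m^-2.
Radiative balance εσT⁴ = 1.438 gives T = [1.438/(0.93·σ)]^(1/4) = 72.26 K.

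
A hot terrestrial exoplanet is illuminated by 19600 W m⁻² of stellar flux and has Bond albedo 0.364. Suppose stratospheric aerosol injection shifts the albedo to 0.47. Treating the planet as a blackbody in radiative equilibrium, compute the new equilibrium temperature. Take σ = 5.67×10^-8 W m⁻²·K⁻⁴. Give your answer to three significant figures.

New equilibrium: T₂ = [(1−0.47)·19600/(4σ)]^(1/4) = 462.6 K.

463 K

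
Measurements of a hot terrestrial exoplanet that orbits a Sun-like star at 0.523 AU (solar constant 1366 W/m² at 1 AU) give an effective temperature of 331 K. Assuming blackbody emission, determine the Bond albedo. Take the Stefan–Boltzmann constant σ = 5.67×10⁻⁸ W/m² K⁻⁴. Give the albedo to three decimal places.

0.455

Irradiance scales as 1/d², so S = 1366 W/m² × (1/0.523)² = 4994 W/m².
From σT⁴ = S(1−α)/4 we invert for α: 1−α = 4σT⁴/S.
σT⁴ = 680.6 W/m², so 4σT⁴ = 2722 W/m².
1−α = 2722/4994 = 0.5451, so α = 0.4549.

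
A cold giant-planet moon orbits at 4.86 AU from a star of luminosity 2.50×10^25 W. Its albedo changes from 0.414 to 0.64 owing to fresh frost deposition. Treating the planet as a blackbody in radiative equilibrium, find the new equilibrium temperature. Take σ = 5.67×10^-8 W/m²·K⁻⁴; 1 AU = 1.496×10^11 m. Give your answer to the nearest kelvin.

d = 4.86 × 1.496×10^11 m = 7.271×10^11 m.
S = L/(4πd²) = 3.764 W/m².
T₂ = [S(1−α₂)/(4σ)]^(1/4) = [3.764·0.36/(4σ)]^(1/4) = 49.44 K.

49 kelvin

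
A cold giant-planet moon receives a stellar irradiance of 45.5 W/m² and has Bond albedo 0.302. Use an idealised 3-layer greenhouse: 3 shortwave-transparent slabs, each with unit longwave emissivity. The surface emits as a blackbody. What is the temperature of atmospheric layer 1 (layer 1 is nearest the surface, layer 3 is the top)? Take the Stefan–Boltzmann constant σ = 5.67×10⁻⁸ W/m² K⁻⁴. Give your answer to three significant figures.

143 K

The effective emission temperature is T_e = [S(1−α)/(4σ)]^¼ = 108.8 K.
The net upward flux σT_e⁴ is constant between every pair of levels, so T_k⁴ = (N+1−k)T_e⁴.
With k = 1: T_1 = (3+1−1)^¼·108.8 K = 143.2 K.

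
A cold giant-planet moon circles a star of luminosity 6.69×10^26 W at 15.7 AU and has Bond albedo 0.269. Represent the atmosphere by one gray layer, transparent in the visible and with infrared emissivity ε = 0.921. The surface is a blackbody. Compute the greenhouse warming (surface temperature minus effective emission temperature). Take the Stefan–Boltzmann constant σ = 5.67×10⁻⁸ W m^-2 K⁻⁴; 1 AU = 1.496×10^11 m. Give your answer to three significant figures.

12.5 K

d = 15.7 × 1.496×10^11 m = 2.349×10^12 m.
Flux at the orbit: S = L/(4πd²) = 6.69×10^26/(4π·(2.35×10^12)²) = 9.651 W m^-2.
The planet radiates to space at T_e = [S(1−α)/(4σ)]^(1/4) = 74.68 K.
Surface balance with a leaky layer gives σT_s⁴ = σT_e⁴·2/(2−ε), so T_s = T_e·[2/(2−0.921)]^(1/4) = 87.14 K.
T_s − T_e = 87.14 − 74.68 = 12.46 K.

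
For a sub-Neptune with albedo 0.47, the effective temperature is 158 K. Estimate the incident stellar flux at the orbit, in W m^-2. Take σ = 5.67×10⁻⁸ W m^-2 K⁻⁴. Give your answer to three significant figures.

267 W m^-2

From S(1−α)/4 = σT⁴: S = 4σT⁴/(1−α).
The emitted flux is σT⁴ = 35.34 W m^-2.
S = 4·35.34/0.53 = 266.7 W m^-2.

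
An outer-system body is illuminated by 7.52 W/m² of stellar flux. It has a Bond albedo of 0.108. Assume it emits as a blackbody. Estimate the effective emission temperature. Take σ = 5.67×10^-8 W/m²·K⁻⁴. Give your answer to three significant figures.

73.7 kelvin

Averaging over the sphere, the absorbed flux is S(1−α)/4 = 1.677 W/m².
In equilibrium σT⁴ equals this, so T = 73.75 K.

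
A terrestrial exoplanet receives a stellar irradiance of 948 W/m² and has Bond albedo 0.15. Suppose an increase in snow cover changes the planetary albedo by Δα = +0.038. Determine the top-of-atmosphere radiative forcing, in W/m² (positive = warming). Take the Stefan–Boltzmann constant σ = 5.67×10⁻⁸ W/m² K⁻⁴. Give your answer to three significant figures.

TOA radiative forcing: ΔF = −S·Δα/4 = −948.0·(+0.038)/4 = -9.006 W/m².

-9.01 W/m²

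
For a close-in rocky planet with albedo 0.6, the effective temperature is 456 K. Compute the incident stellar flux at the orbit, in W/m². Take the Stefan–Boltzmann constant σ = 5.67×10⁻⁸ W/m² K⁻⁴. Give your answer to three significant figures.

From S(1−α)/4 = σT⁴: S = 4σT⁴/(1−α).
σT⁴ = 5.67×10⁻⁸·(456)⁴ = 2452 W/m².
So S = 4×2452/(1−0.6) = 24520 W/m².

24500 W/m²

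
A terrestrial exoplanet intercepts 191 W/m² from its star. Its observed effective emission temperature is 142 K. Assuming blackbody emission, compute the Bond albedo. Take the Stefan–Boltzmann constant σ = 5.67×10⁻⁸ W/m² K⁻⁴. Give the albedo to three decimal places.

Rearranging the radiative balance, α = 1 − 4σT⁴/S.
4σT⁴ = 4·5.67×10⁻⁸·(142)⁴ = 92.21 W/m².
Hence α = 1 − 92.21/191.0 = 0.5172.

0.517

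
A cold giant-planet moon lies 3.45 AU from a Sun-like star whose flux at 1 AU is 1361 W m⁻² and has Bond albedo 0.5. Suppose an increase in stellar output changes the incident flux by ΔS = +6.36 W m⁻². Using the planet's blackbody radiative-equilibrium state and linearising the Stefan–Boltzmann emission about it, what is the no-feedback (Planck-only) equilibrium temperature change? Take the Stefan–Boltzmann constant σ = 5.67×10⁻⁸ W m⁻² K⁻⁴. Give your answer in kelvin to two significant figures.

1.8 kelvin

Flux at the orbit: S = 1361/(3.45)² = 114.3 W m⁻².
The baseline emission temperature is T_e = 126.0 K.
Only a fraction (1−α) is absorbed and it's spread over 4πR², so ΔF = (1−α)ΔS/4 = 0.7950 W m⁻².
Planck response: λ_P = 4σT_e³ = 4·5.67×10⁻⁸·(126.0)³ = 0.4537 W m⁻²/K.
So ΔT₀ = 0.7950/0.4537 = 1.75 K.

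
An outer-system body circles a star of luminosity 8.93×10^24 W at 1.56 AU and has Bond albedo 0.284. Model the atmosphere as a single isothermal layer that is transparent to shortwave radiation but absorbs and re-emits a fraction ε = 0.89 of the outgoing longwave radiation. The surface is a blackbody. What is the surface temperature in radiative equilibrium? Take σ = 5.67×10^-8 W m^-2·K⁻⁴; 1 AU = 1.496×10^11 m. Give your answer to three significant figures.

d = 1.56 × 1.496×10^11 m = 2.334×10^11 m.
Flux at the orbit: S = L/(4πd²) = 8.93×10^24/(4π·(2.33×10^11)²) = 13.05 W m^-2.
The planet radiates to space at T_e = [S(1−α)/(4σ)]^(1/4) = 80.11 K.
The surface balance (absorbed SW + ε·downward IR = σT_s⁴) with T_a⁴ = T_s⁴/2 reduces to T_s = T_e·[2/(2−ε)]^¼ = 92.82 K.

92.8 kelvin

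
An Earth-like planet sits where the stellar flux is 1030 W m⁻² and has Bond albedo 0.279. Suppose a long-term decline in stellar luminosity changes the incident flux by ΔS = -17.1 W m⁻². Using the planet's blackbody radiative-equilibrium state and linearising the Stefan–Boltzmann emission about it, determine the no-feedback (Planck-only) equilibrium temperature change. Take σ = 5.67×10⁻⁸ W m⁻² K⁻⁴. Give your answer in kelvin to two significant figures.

Unperturbed T_e = [1030·(1−0.279)/(4σ)]^¼ = 239.2 K.
ΔF = Δ[S(1−α)]/4 = (1−0.279)·-17.1/4 = -3.082 W m⁻².
The Planck feedback parameter is 4σT_e³ = 3.104 W m⁻²/K.
So ΔT₀ = -3.082/3.104 = -0.993 K.

-0.99 K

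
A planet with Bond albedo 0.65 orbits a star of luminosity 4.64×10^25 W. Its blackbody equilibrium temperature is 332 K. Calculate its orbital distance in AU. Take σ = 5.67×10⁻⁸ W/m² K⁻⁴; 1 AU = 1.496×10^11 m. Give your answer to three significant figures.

0.145 AU

Energy balance gives S = 4σT⁴/(1−α) = 7873 W/m².
Then d = [L/(4πS)]^(1/2) = 2.166×10^10 m, i.e. 0.1448 AU.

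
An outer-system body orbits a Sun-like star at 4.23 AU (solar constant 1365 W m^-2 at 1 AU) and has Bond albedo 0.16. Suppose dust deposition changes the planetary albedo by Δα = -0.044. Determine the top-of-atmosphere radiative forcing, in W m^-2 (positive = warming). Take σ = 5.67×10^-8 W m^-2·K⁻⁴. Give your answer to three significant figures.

By the inverse-square law, S = 1365/4.23² = 76.29 W m^-2.
The change in absorbed flux is Δ[S(1−α)/4] = −SΔα/4 = 0.8392 W m^-2.

0.839 W m^-2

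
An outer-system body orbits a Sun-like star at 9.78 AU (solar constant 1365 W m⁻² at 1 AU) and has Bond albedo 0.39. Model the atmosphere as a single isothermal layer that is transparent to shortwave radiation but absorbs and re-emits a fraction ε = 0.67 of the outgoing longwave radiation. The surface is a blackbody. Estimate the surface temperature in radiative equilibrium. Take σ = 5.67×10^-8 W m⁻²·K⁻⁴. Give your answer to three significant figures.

87.2 K

By the inverse-square law, S = 1365/9.78² = 14.27 W m⁻².
Effective emission temperature (TOA balance): σT_e⁴ = S(1−α)/4 = 2.176 W m⁻² → T_e = 78.71 K.
The surface balance (absorbed SW + ε·downward IR = σT_s⁴) with T_a⁴ = T_s⁴/2 reduces to T_s = T_e·[2/(2−ε)]^¼ = 87.16 K.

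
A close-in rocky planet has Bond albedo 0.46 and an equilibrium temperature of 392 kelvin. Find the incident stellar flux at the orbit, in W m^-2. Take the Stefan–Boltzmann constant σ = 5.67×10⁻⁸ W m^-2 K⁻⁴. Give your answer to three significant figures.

Invert the energy balance for S: S = 4σT⁴/(1−α).
σT⁴ = 5.67×10⁻⁸·(392)⁴ = 1339 W m^-2.
So S = 4×1339/(1−0.46) = 9917 W m^-2.

9920 W m^-2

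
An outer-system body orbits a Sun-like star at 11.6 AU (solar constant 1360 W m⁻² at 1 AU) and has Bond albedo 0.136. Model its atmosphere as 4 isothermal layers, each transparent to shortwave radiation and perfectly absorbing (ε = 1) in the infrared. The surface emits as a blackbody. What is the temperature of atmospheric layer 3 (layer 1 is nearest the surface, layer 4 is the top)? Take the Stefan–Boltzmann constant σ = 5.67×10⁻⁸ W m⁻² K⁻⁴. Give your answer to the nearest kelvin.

Irradiance scales as 1/d², so S = 1360 W m⁻² × (1/11.6)² = 10.11 W m⁻².
The effective emission temperature is T_e = [S(1−α)/(4σ)]^¼ = 78.77 K.
In the N-layer model, layer k (counted from the surface) has T_k = (N+1−k)^(1/4)·T_e.
T_3 = (2)^(1/4)·78.77 = 93.68 K.

94 K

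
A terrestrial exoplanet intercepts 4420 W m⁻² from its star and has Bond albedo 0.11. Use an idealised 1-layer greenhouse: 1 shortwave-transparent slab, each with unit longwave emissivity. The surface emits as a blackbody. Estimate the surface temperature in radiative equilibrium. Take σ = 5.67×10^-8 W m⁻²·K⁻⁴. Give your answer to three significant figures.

Top-of-atmosphere balance: σT_e⁴ = S(1−α)/4 = 983.5 W m⁻² → T_e = 362.9 K.
With N = 1 opaque layers, T_s = (N+1)^(1/4)·T_e = 2^(1/4)·362.9 = 431.6 K.

432 kelvin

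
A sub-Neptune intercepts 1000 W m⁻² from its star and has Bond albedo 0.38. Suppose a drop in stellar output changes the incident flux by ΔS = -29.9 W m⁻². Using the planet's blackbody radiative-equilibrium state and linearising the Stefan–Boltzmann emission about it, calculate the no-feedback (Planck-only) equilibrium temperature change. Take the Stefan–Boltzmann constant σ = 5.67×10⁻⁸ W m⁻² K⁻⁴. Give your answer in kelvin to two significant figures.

-1.7 K

Unperturbed T_e = [1000·(1−0.38)/(4σ)]^¼ = 228.7 K.
ΔF = Δ[S(1−α)]/4 = (1−0.38)·-29.9/4 = -4.635 W m⁻².
Linearising σT⁴ gives d(σT⁴)/dT = 4σT_e³ = 2.711 W m⁻² per K.
ΔT₀ = ΔF/λ_P = -4.635/2.711 = -1.71 K.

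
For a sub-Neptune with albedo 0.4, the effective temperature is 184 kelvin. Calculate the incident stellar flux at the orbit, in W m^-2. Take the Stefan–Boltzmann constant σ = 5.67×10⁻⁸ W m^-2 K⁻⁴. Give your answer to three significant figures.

433 W m^-2

From S(1−α)/4 = σT⁴: S = 4σT⁴/(1−α).
The emitted flux is σT⁴ = 64.99 W m^-2.
So S = 4×64.99/(1−0.4) = 433.3 W m^-2.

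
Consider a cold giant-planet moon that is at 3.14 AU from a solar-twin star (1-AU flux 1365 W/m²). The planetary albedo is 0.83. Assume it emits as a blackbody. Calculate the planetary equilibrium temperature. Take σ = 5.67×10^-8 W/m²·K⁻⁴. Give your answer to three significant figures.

Irradiance scales as 1/d², so S = 1365 W/m² × (1/3.14)² = 138.4 W/m².
Absorbed flux (global mean): S(1−α)/4 = 138.4·0.17/4 = 5.884 W/m².
Set σT⁴ = 5.884 → T = (5.884/σ)^(1/4) = 100.9 K.

101 K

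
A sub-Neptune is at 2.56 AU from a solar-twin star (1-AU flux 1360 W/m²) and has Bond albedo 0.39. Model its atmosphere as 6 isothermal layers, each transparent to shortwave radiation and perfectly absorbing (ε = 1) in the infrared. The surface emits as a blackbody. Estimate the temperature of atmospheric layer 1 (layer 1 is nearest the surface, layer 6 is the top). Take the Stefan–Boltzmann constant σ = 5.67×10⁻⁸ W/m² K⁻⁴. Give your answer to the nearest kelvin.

241 K

By the inverse-square law, S = 1360/2.56² = 207.5 W/m².
The effective emission temperature is T_e = [S(1−α)/(4σ)]^¼ = 153.7 K.
The net upward flux σT_e⁴ is constant between every pair of levels, so T_k⁴ = (N+1−k)T_e⁴.
With k = 1: T_1 = (6+1−1)^¼·153.7 K = 240.6 K.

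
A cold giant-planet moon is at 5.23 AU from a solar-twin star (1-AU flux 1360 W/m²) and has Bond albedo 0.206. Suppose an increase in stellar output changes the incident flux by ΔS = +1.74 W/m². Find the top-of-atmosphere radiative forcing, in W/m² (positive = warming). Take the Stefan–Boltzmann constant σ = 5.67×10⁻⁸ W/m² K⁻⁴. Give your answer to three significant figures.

Flux at the orbit: S = 1360/(5.23)² = 49.72 W/m².
ΔF = Δ[S(1−α)]/4 = (1−0.206)·+1.74/4 = 0.3454 W/m².

0.345 W/m²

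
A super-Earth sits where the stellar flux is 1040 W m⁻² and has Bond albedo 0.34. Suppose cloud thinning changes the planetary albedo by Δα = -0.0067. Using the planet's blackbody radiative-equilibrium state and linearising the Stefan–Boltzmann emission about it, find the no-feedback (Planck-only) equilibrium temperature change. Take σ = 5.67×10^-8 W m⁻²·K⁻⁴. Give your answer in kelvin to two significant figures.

0.60 kelvin

Reference equilibrium: T_e = [S(1−α)/(4σ)]^(1/4) = 234.5 K.
The change in absorbed flux is Δ[S(1−α)/4] = −SΔα/4 = 1.742 W m⁻².
Linearising σT⁴ gives d(σT⁴)/dT = 4σT_e³ = 2.926 W m⁻² per K.
Hence the no-feedback warming is ΔF/(4σT_e³) = 0.595 K.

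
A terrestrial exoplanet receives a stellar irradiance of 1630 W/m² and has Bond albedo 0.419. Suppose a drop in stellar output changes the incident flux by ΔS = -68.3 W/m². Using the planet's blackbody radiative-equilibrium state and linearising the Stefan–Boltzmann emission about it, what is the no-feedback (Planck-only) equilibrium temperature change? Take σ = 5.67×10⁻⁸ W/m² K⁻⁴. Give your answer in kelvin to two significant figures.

The baseline emission temperature is T_e = 254.2 K.
TOA radiative forcing: ΔF = (1−α)ΔS/4 = 0.581·(-68.3)/4 = -9.921 W/m².
Linearising σT⁴ gives d(σT⁴)/dT = 4σT_e³ = 3.725 W/m² per K.
So ΔT₀ = -9.921/3.725 = -2.66 K.

-2.7 kelvin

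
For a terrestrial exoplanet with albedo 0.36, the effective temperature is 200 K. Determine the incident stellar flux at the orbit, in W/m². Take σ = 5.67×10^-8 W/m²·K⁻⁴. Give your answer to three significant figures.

From S(1−α)/4 = σT⁴: S = 4σT⁴/(1−α).
σT⁴ = 5.67×10⁻⁸·(200)⁴ = 90.72 W/m².
So S = 4×90.72/(1−0.36) = 567.0 W/m².

567 W/m²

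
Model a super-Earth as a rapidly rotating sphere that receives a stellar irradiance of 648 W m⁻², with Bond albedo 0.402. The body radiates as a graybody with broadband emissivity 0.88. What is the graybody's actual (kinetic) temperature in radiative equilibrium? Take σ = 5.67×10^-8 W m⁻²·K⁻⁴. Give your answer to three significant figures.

210 K

The planet absorbs (1−α)S over its disc πR² and re-emits over 4πR², so the mean absorbed flux is (1−0.402)·648.0/4 = 96.88 W m⁻².
Radiative balance εσT⁴ = 96.88 gives T = [96.88/(0.88·σ)]^(1/4) = 209.9 K.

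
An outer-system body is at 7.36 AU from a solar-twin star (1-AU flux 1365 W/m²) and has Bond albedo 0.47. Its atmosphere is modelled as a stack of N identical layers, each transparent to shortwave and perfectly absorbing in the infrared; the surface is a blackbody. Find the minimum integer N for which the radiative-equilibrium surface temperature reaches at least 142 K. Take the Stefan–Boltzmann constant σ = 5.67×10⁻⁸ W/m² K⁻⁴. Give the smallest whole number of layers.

By the inverse-square law, S = 1365/7.36² = 25.20 W/m².
OLR = S(1−α)/4 = 3.339 W/m²; the top layer radiates at T_e = 87.60 K.
Need (N+1)T_e⁴ ≥ T_s⁴, i.e. N+1 ≥ (142/87.60)⁴ = 6.905.
The minimum whole number is N = 6.

6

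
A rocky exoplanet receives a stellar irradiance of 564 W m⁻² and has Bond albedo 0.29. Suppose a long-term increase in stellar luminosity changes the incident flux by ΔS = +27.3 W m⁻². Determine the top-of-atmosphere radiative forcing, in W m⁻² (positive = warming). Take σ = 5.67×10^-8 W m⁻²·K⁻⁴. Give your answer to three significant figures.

TOA radiative forcing: ΔF = (1−α)ΔS/4 = 0.71·(+27.3)/4 = 4.846 W m⁻².

4.85 W m⁻²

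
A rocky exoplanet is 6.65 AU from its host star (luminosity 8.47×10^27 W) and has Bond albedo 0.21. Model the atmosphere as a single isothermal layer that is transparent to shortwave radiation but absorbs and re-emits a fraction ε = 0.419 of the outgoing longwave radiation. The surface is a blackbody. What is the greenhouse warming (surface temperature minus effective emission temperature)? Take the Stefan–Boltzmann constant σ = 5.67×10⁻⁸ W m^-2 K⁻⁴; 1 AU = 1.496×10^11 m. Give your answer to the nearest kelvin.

13 K

d = 6.65 × 1.496×10^11 m = 9.948×10^11 m.
Flux at the orbit: S = L/(4πd²) = 8.47×10^27/(4π·(9.95×10^11)²) = 681.0 W m^-2.
At the top of the atmosphere, σT_e⁴ = S(1−α)/4 = 134.5 W m^-2, giving T_e = 220.7 K.
For a single slab of emissivity ε, T_s⁴ = 2T_e⁴/(2−ε); thus T_s = 220.7·(1.265)^(1/4) = 234.1 K.
The atmosphere warms the surface by 13.36 K.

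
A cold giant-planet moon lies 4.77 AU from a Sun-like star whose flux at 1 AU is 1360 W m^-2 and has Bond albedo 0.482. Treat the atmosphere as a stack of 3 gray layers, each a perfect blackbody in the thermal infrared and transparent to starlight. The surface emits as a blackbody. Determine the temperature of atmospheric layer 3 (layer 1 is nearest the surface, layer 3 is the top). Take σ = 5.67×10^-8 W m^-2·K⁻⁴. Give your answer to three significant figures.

By the inverse-square law, S = 1360/4.77² = 59.77 W m^-2.
Top-of-atmosphere balance: σT_e⁴ = S(1−α)/4 = 7.741 W m^-2 → T_e = 108.1 K.
Each opaque layer satisfies 2T_j⁴ = T_{j−1}⁴ + T_{j+1}⁴, giving T_k⁴ = (N+1−k)T_e⁴.
T_3 = (1)^(1/4)·108.1 = 108.1 K.

108 kelvin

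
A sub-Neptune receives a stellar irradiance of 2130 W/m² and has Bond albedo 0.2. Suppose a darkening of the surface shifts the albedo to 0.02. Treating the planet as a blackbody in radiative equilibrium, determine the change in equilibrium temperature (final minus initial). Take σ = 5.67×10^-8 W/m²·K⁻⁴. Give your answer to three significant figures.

Initial: T₁ = [S(1−0.2)/(4σ)]^(1/4) = 294.4 K.
After:  T₂ = [2130·0.98/(4σ)]^(1/4) = 309.7 K.
Change: 309.7 − 294.4 = 15.32 K.

15.3 K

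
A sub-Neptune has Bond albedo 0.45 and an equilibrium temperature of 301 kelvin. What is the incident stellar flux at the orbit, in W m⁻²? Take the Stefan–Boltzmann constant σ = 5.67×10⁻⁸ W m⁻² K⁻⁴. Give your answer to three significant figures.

3380 W m⁻²

Invert the energy balance for S: S = 4σT⁴/(1−α).
The emitted flux is σT⁴ = 465.4 W m⁻².
S = 4·465.4/0.55 = 3385 W m⁻².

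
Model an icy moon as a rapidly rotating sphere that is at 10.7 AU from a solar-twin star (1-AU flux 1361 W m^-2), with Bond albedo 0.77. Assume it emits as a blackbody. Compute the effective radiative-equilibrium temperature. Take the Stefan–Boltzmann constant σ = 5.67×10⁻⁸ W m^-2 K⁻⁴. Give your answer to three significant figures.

Irradiance scales as 1/d², so S = 1361 W m^-2 × (1/10.7)² = 11.89 W m^-2.
The planet absorbs (1−α)S over its disc πR² and re-emits over 4πR², so the mean absorbed flux is (1−0.77)·11.89/4 = 0.6835 W m^-2.
In equilibrium σT⁴ equals this, so T = 58.92 K.

58.9 kelvin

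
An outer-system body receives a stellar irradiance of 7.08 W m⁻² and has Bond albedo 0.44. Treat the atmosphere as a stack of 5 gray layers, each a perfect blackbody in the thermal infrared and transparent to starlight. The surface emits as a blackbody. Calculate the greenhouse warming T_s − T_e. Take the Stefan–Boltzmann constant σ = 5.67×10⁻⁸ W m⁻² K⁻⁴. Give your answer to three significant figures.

OLR = S(1−α)/4 = 0.9912 W m⁻²; the top layer radiates at T_e = 64.66 K.
Surface: T_s = (6)^¼·T_e = 101.2 K.
Warming: T_s − T_e = 36.54 K.

36.5 K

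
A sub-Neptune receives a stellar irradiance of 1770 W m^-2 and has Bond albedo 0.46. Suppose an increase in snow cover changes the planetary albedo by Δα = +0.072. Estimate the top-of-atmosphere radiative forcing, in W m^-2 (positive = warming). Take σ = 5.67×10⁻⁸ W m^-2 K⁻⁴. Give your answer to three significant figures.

-31.9 W m^-2

TOA radiative forcing: ΔF = −S·Δα/4 = −1770·(+0.072)/4 = -31.86 W m^-2.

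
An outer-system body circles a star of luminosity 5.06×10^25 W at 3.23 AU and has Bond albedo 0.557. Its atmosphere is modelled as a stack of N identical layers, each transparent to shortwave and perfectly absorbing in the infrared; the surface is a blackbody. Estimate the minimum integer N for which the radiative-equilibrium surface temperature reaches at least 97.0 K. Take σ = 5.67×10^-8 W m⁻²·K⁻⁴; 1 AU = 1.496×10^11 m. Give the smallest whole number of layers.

2

Orbital distance: d = 3.23 AU = 4.832×10^11 m.
S = L/(4πd²) = 17.25 W m⁻².
The effective emission temperature is T_e = [S(1−α)/(4σ)]^¼ = 76.18 K.
Since T_s⁴ = (N+1)T_e⁴, we need N ≥ (T_s/T_e)⁴ − 1 = 1.628.
The minimum whole number is N = 2.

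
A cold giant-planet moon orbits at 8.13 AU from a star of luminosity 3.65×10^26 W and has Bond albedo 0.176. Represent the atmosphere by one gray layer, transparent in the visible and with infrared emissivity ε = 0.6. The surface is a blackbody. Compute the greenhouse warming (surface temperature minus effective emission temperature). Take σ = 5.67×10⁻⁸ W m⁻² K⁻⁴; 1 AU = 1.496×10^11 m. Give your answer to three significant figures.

8.57 K

d = 8.13 × 1.496×10^11 m = 1.216×10^12 m.
Flux at the orbit: S = L/(4πd²) = 3.65×10^26/(4π·(1.22×10^12)²) = 19.64 W m⁻².
The planet radiates to space at T_e = [S(1−α)/(4σ)]^(1/4) = 91.90 K.
The surface balance (absorbed SW + ε·downward IR = σT_s⁴) with T_a⁴ = T_s⁴/2 reduces to T_s = T_e·[2/(2−ε)]^¼ = 100.5 K.
The atmosphere warms the surface by 8.571 K.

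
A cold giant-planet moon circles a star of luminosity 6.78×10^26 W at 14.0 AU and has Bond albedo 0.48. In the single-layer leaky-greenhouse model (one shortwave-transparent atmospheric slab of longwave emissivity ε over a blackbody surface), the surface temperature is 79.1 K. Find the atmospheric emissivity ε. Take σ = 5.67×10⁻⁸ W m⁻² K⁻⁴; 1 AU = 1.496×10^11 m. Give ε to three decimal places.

Orbital distance: d = 14.0 AU = 2.094×10^12 m.
Flux at the orbit: S = L/(4πd²) = 6.78×10^26/(4π·(2.09×10^12)²) = 12.30 W m⁻².
First, T_e = [12.30·(1−0.48)/(4σ)]^(1/4) = 72.87 K.
Inverting T_s⁴ = 2T_e⁴/(2−ε): (T_e/T_s)⁴ = 0.7204, so ε = 2(1 − 0.7204) = 0.5593.

0.559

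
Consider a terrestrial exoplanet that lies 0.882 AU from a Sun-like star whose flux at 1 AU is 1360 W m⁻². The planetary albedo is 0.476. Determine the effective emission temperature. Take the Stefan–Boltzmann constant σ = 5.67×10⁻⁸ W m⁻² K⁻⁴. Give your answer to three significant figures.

Irradiance scales as 1/d², so S = 1360 W m⁻² × (1/0.882)² = 1748 W m⁻².
Averaging over the sphere, the absorbed flux is S(1−α)/4 = 229.0 W m⁻².
Balancing against σT⁴: T = (229.0/5.67×10⁻⁸)^(1/4) = 252.1 K.

252 K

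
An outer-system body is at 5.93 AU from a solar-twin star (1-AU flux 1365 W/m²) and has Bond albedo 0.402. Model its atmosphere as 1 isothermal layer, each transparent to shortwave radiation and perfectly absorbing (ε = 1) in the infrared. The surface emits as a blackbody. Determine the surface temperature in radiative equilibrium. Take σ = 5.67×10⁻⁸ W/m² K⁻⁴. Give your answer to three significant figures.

Irradiance scales as 1/d², so S = 1365 W/m² × (1/5.93)² = 38.82 W/m².
OLR = S(1−α)/4 = 5.803 W/m²; the top layer radiates at T_e = 100.6 K.
With N = 1 opaque layers, T_s = (N+1)^(1/4)·T_e = 2^(1/4)·100.6 = 119.6 K.

120 K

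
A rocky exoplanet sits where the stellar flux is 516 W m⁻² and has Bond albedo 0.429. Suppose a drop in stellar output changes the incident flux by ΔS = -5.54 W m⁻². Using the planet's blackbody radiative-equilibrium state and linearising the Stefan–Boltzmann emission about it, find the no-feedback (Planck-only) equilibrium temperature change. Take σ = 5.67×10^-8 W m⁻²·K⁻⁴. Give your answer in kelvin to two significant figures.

-0.51 kelvin

The baseline emission temperature is T_e = 189.9 K.
Only a fraction (1−α) is absorbed and it's spread over 4πR², so ΔF = (1−α)ΔS/4 = -0.7908 W m⁻².
The Planck feedback parameter is 4σT_e³ = 1.552 W m⁻²/K.
Hence the no-feedback warming is ΔF/(4σT_e³) = -0.510 K.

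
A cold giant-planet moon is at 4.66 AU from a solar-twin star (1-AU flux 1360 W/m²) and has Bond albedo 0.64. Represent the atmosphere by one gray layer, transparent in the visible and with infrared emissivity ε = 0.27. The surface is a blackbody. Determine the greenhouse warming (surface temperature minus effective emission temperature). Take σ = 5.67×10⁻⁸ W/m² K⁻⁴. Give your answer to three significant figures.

3.69 kelvin

Flux at the orbit: S = 1360/(4.66)² = 62.63 W/m².
The planet radiates to space at T_e = [S(1−α)/(4σ)]^(1/4) = 99.85 K.
Surface balance with a leaky layer gives σT_s⁴ = σT_e⁴·2/(2−ε), so T_s = T_e·[2/(2−0.27)]^(1/4) = 103.5 K.
Greenhouse warming: T_s − T_e = 3.687 K.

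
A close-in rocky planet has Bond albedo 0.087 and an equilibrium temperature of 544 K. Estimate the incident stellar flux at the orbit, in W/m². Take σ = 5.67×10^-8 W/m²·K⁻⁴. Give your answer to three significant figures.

Invert the energy balance for S: S = 4σT⁴/(1−α).
σT⁴ = 5.67×10⁻⁸·(544)⁴ = 4966 W/m².
So S = 4×4966/(1−0.087) = 21760 W/m².

21800 W/m²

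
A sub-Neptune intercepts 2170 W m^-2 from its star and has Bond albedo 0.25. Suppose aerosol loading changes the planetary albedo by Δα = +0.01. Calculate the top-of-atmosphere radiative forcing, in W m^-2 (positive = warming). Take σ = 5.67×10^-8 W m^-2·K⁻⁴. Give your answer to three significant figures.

-5.42 W m^-2

The change in absorbed flux is Δ[S(1−α)/4] = −SΔα/4 = -5.425 W m^-2.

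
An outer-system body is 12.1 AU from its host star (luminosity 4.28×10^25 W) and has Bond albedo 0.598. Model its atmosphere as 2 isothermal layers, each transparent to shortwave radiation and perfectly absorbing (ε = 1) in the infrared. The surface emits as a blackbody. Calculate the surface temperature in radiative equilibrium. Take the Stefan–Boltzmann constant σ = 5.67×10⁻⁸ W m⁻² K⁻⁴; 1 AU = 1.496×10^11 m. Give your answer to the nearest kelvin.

d = 12.1 × 1.496×10^11 m = 1.810×10^12 m.
Spreading L over a sphere of radius d: S = 4.28×10^25/(4π·1.81×10^12²) = 1.039 W m⁻².
OLR = S(1−α)/4 = 0.1045 W m⁻²; the top layer radiates at T_e = 36.84 K.
For an N-layer opaque stack, T_s⁴ = (N+1)T_e⁴, hence T_s = (3)^(1/4)×36.84 K = 48.49 K.

48 K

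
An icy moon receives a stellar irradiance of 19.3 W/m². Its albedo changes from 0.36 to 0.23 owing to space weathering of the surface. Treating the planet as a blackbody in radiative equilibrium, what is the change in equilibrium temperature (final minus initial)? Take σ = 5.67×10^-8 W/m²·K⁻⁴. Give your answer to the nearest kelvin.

4 kelvin

With α = 0.36, T₁ = 85.91 K.
After:  T₂ = [19.30·0.77/(4σ)]^(1/4) = 89.97 K.
Change: 89.97 − 85.91 = 4.065 K.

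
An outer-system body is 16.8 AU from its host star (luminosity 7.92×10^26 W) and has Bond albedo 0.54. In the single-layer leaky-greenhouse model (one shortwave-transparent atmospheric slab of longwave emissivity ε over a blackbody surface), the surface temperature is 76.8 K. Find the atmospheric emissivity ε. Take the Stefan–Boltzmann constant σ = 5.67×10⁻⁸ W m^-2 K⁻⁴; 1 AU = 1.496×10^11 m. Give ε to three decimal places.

0.837

d = 16.8 × 1.496×10^11 m = 2.513×10^12 m.
S = L/(4πd²) = 9.978 W m^-2.
Effective temperature: T_e = [S(1−α)/(4σ)]^(1/4) = 67.07 K.
Since (2−ε)/2 = (T_e/T_s)⁴ = 0.5817, ε = 0.8366.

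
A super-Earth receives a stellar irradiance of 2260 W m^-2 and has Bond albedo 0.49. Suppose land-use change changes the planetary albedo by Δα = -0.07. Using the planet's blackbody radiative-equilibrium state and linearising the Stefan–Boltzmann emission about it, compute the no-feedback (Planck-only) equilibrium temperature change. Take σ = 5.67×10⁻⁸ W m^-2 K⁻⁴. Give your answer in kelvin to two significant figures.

Reference equilibrium: T_e = [S(1−α)/(4σ)]^(1/4) = 267.0 K.
TOA radiative forcing: ΔF = −S·Δα/4 = −2260·(-0.07)/4 = 39.55 W m^-2.
Planck response: λ_P = 4σT_e³ = 4·5.67×10⁻⁸·(267.0)³ = 4.317 W m^-2/K.
Hence the no-feedback warming is ΔF/(4σT_e³) = 9.16 K.

9.2 K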